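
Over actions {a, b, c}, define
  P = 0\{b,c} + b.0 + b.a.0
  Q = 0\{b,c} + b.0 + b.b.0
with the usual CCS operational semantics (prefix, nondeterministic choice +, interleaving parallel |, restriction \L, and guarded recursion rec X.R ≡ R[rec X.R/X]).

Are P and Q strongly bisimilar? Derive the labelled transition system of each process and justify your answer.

Reachable graph of P (3 states):
  m0 = 0\{b,c} + b.0 + b.a.0 has moves -b-> m1, -b-> m2
  m1 = 0 has moves stopped
  m2 = a.0 has moves -a-> m1
Reachable graph of Q (3 states):
  n0 = 0\{b,c} + b.0 + b.b.0 has moves -b-> n1, -b-> n2
  n1 = 0 has moves stopped
  n2 = b.0 has moves -b-> n1
Coarsest stable partition (strong bisimilarity classes):
  B0 = {m0}
  B1 = {m2}
  B2 = {m1, n1}
  B3 = {n0}
  B4 = {n2}
m0 ∈ B0, n0 ∈ B3 → different blocks

P ≁ Q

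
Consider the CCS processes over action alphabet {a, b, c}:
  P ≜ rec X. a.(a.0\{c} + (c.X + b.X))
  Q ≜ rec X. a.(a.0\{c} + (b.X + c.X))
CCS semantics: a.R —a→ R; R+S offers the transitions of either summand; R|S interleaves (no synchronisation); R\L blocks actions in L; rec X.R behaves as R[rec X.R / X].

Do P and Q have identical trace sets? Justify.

trace-equivalent

Reachable graph of P (3 states):
  m0 = rec X. a.(a.0\{c} + (c.X + b.X)) ⊢ -a-> m1
  m1 = a.0\{c} + (c.(rec X. a.(a.0\{c} + (c.X + b.X))) + b.(rec X. a.(a.0\{c} + (c.X + b.X)))) ⊢ -a-> m2, -b-> m0, -c-> m0
  m2 = 0\{c} ⊢ stopped
Reachable graph of Q (3 states):
  n0 = rec X. a.(a.0\{c} + (b.X + c.X)) ⊢ -a-> n1
  n1 = a.0\{c} + (b.(rec X. a.(a.0\{c} + (b.X + c.X))) + c.(rec X. a.(a.0\{c} + (b.X + c.X)))) ⊢ -a-> n2, -b-> n0, -c-> n0
  n2 = 0\{c} ⊢ stopped
Coarsest stable partition (strong bisimilarity classes):
  B0 = {m0, n0}
  B1 = {m1, n1}
  B2 = {m2, n2}
m0 ∈ B0, n0 ∈ B0 → same block
Bisimilar ⇒ trace-equivalent.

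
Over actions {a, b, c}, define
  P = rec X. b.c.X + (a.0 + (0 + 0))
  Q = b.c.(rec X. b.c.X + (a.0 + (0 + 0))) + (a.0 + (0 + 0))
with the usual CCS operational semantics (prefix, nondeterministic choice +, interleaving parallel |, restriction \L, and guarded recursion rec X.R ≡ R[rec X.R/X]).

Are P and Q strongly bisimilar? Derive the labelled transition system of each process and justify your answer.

bisimilar

P's transition system — 3 states:
  s0 = rec X. b.c.X + (a.0 + (0 + 0)) :: --a--▸ s1, --b--▸ s2
  s1 = 0 :: ·
  s2 = c.(rec X. b.c.X + (a.0 + (0 + 0))) :: --c--▸ s0
Q's transition system — 4 states:
  t0 = b.c.(rec X. b.c.X + (a.0 + (0 + 0))) + (a.0 + (0 + 0)) :: --a--▸ t1, --b--▸ t2
  t1 = 0 :: ·
  t2 = c.(rec X. b.c.X + (a.0 + (0 + 0))) :: --c--▸ t3
  t3 = rec X. b.c.X + (a.0 + (0 + 0)) :: --a--▸ t1, --b--▸ t2
Partition-refinement fixed point:
  B0 = {s0, t0, t3}
  B1 = {s2, t2}
  B2 = {s1, t1}
s0 ∈ B0, t0 ∈ B0 → same block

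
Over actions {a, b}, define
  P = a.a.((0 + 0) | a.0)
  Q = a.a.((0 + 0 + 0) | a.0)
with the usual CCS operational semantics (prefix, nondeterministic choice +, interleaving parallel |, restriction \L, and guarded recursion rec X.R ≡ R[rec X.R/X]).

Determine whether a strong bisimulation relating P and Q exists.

P's transition system — 4 states:
  u0 = a.a.((0 + 0) | a.0) → --a--▸ u1
  u1 = a.((0 + 0) | a.0) → --a--▸ u2
  u2 = (0 + 0) | a.0 → --a--▸ u3
  u3 = (0 + 0) | 0 → ·
Q's transition system — 4 states:
  v0 = a.a.((0 + 0 + 0) | a.0) → --a--▸ v1
  v1 = a.((0 + 0 + 0) | a.0) → --a--▸ v2
  v2 = (0 + 0 + 0) | a.0 → --a--▸ v3
  v3 = (0 + 0 + 0) | 0 → ·
Partition-refinement fixed point:
  B0 = {u0, v0}
  B1 = {u1, v1}
  B2 = {u2, v2}
  B3 = {u3, v3}
u0 ∈ B0, v0 ∈ B0 → same block

YES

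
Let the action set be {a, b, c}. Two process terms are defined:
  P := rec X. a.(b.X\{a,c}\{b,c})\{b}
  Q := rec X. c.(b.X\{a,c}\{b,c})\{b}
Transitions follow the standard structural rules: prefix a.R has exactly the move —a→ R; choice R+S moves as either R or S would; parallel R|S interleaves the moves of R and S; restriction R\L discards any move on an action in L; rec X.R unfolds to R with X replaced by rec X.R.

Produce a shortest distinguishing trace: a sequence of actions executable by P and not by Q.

P's transition system — 2 states:
  s0 = rec X. a.(b.X\{a,c}\{b,c})\{b} ⊢ ··a··> s1
  s1 = (b.(rec X. a.(b.X\{a,c}\{b,c})\{b})\{a,c}\{b,c})\{b} ⊢ ∅
Q's transition system — 2 states:
  t0 = rec X. c.(b.X\{a,c}\{b,c})\{b} ⊢ ··c··> t1
  t1 = (b.(rec X. c.(b.X\{a,c}\{b,c})\{b})\{a,c}\{b,c})\{b} ⊢ ∅
Trace ⟨a⟩ through P, begin at {s0}:
  step 1 (a): {s1}
  P completes σ.
Trace ⟨a⟩ through Q, begin at {t0}:
  step 1 (a): ∅  — Q cannot continue

a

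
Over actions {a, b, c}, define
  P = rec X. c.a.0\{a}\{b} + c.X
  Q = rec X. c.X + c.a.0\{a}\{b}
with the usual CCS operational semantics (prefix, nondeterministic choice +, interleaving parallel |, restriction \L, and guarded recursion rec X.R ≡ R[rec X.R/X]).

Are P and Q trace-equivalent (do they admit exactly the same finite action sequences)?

traces(P) = traces(Q)

LTS(P): 3 reachable states
  m0 = rec X. c.a.0\{a}\{b} + c.X | =c=> m0, =c=> m1
  m1 = a.0\{a}\{b} | =a=> m2
  m2 = 0\{a}\{b} | ·
LTS(Q): 3 reachable states
  n0 = rec X. c.X + c.a.0\{a}\{b} | =c=> n0, =c=> n1
  n1 = a.0\{a}\{b} | =a=> n2
  n2 = 0\{a}\{b} | ·
Partition-refinement fixed point:
  B0 = {m0, n0}
  B1 = {m1, n1}
  B2 = {m2, n2}
m0 ∈ B0, n0 ∈ B0 → same block
Bisimilar ⇒ trace-equivalent.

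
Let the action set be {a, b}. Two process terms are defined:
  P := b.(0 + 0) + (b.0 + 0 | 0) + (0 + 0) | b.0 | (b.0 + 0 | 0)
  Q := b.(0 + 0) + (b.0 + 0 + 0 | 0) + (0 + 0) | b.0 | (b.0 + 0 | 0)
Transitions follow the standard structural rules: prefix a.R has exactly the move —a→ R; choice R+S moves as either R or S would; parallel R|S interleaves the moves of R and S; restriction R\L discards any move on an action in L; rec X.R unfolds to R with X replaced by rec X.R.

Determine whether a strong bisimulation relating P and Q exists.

YES

LTS(P): 6 reachable states
  p0 = b.(0 + 0) + (b.0 + 0 | 0) + (0 + 0) | b.0 | (b.0 + 0 | 0) has moves =b=> p1, =b=> p2, =b=> p3, =b=> p4
  p1 = (0 + 0) | 0 | (b.0 + 0 | 0) has moves =b=> p5
  p2 = (0 + 0) | b.0 | 0 has moves =b=> p5
  p3 = 0 has moves (no moves)
  p4 = 0 + 0 has moves (no moves)
  p5 = (0 + 0) | 0 | 0 has moves (no moves)
LTS(Q): 6 reachable states
  q0 = b.(0 + 0) + (b.0 + 0 + 0 | 0) + (0 + 0) | b.0 | (b.0 + 0 | 0) has moves =b=> q1, =b=> q2, =b=> q3, =b=> q4
  q1 = (0 + 0) | 0 | (b.0 + 0 | 0) has moves =b=> q5
  q2 = (0 + 0) | b.0 | 0 has moves =b=> q5
  q3 = 0 has moves (no moves)
  q4 = 0 + 0 has moves (no moves)
  q5 = (0 + 0) | 0 | 0 has moves (no moves)
Coarsest stable partition (strong bisimilarity classes):
  B0 = {p0, q0}
  B1 = {p1, p2, q1, q2}
  B2 = {p3, p4, p5, q3, q4, q5}
p0 ∈ B0, q0 ∈ B0 → same block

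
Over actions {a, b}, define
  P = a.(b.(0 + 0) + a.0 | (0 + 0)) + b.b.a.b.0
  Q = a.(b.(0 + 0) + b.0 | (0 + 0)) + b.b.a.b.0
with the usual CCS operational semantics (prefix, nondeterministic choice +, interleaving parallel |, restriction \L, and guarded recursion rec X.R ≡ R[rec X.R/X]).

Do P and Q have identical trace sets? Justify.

NO — witness ⟨aa⟩

P's transition system — 8 states:
  s0 = a.(b.(0 + 0) + a.0 | (0 + 0)) + b.b.a.b.0 has moves ··a··> s1, ··b··> s2
  s1 = b.(0 + 0) + a.0 | (0 + 0) has moves ··a··> s3, ··b··> s4
  s2 = b.a.b.0 has moves ··b··> s5
  s3 = 0 | (0 + 0) has moves ·
  s4 = 0 + 0 has moves ·
  s5 = a.b.0 has moves ··a··> s6
  s6 = b.0 has moves ··b··> s7
  s7 = 0 has moves ·
Q's transition system — 8 states:
  t0 = a.(b.(0 + 0) + b.0 | (0 + 0)) + b.b.a.b.0 has moves ··a··> t1, ··b··> t2
  t1 = b.(0 + 0) + b.0 | (0 + 0) has moves ··b··> t3, ··b··> t4
  t2 = b.a.b.0 has moves ··b··> t5
  t3 = 0 + 0 has moves ·
  t4 = 0 | (0 + 0) has moves ·
  t5 = a.b.0 has moves ··a··> t6
  t6 = b.0 has moves ··b··> t7
  t7 = 0 has moves ·
Executing aa from P (initial set {s0}):
  [1] a ⇒ {s1}
  [2] a ⇒ {s3}
  — P admits the full trace.
Executing aa from Q (initial set {t0}):
  [1] a ⇒ {t1}
  [2] a ⇒ no successor for Q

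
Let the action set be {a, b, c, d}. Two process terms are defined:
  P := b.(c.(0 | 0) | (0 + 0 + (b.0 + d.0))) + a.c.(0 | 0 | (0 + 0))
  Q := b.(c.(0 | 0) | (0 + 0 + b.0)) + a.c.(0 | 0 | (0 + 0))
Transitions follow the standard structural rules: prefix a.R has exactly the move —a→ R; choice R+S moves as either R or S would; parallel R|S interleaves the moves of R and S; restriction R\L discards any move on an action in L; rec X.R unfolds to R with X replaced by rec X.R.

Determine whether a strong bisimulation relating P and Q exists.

Reachable graph of P (7 states):
  s0 = b.(c.(0 | 0) | (0 + 0 + (b.0 + d.0))) + a.c.(0 | 0 | (0 + 0)) has moves —a→ s1, —b→ s2
  s1 = c.(0 | 0 | (0 + 0)) has moves —c→ s3
  s2 = c.(0 | 0) | (0 + 0 + (b.0 + d.0)) has moves —b→ s4, —c→ s5, —d→ s4
  s3 = 0 | 0 | (0 + 0) has moves stopped
  s4 = c.(0 | 0) | 0 has moves —c→ s6
  s5 = 0 | 0 | (0 + 0 + (b.0 + d.0)) has moves —b→ s6, —d→ s6
  s6 = 0 | 0 | 0 has moves stopped
Reachable graph of Q (7 states):
  t0 = b.(c.(0 | 0) | (0 + 0 + b.0)) + a.c.(0 | 0 | (0 + 0)) has moves —a→ t1, —b→ t2
  t1 = c.(0 | 0 | (0 + 0)) has moves —c→ t3
  t2 = c.(0 | 0) | (0 + 0 + b.0) has moves —b→ t4, —c→ t5
  t3 = 0 | 0 | (0 + 0) has moves stopped
  t4 = c.(0 | 0) | 0 has moves —c→ t6
  t5 = 0 | 0 | (0 + 0 + b.0) has moves —b→ t6
  t6 = 0 | 0 | 0 has moves stopped
Bisimilarity quotient blocks:
  B0 = {s0}
  B1 = {s1, s4, t1, t4}
  B2 = {s3, s6, t3, t6}
  B3 = {s2}
  B4 = {s5}
  B5 = {t0}
  B6 = {t2}
  B7 = {t5}
s0 ∈ B0, t0 ∈ B5 → different blocks

P ≁ Q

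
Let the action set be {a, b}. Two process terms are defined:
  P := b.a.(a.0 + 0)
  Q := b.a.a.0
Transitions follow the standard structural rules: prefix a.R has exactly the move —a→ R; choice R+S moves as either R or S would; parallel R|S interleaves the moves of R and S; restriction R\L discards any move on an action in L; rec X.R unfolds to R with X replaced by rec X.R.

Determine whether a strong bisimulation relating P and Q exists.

bisimilar

Reachable graph of P (4 states):
  m0 = b.a.(a.0 + 0) → -b-> m1
  m1 = a.(a.0 + 0) → -a-> m2
  m2 = a.0 + 0 → -a-> m3
  m3 = 0 → ·
Reachable graph of Q (4 states):
  n0 = b.a.a.0 → -b-> n1
  n1 = a.a.0 → -a-> n2
  n2 = a.0 → -a-> n3
  n3 = 0 → ·
Coarsest stable partition (strong bisimilarity classes):
  B0 = {m0, n0}
  B1 = {m1, n1}
  B2 = {m2, n2}
  B3 = {m3, n3}
m0 ∈ B0, n0 ∈ B0 → same block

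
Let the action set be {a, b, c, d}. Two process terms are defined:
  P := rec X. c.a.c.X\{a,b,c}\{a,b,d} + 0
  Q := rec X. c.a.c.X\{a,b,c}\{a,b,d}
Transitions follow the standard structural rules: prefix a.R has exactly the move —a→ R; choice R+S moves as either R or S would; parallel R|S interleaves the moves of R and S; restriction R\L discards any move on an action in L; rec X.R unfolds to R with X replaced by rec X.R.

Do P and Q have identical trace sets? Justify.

traces(P) = traces(Q)

P's transition system — 4 states:
  u0 = rec X. c.a.c.X\{a,b,c}\{a,b,d} + 0 ⊢ ··c··> u1
  u1 = a.c.(rec X. c.a.c.X\{a,b,c}\{a,b,d} + 0)\{a,b,c}\{a,b,d} ⊢ ··a··> u2
  u2 = c.(rec X. c.a.c.X\{a,b,c}\{a,b,d} + 0)\{a,b,c}\{a,b,d} ⊢ ··c··> u3
  u3 = (rec X. c.a.c.X\{a,b,c}\{a,b,d} + 0)\{a,b,c}\{a,b,d} ⊢ (no moves)
Q's transition system — 4 states:
  v0 = rec X. c.a.c.X\{a,b,c}\{a,b,d} ⊢ ··c··> v1
  v1 = a.c.(rec X. c.a.c.X\{a,b,c}\{a,b,d})\{a,b,c}\{a,b,d} ⊢ ··a··> v2
  v2 = c.(rec X. c.a.c.X\{a,b,c}\{a,b,d})\{a,b,c}\{a,b,d} ⊢ ··c··> v3
  v3 = (rec X. c.a.c.X\{a,b,c}\{a,b,d})\{a,b,c}\{a,b,d} ⊢ (no moves)
Coarsest stable partition (strong bisimilarity classes):
  B0 = {u0, v0}
  B1 = {u1, v1}
  B2 = {u2, v2}
  B3 = {u3, v3}
u0 ∈ B0, v0 ∈ B0 → same block
Bisimilar ⇒ trace-equivalent.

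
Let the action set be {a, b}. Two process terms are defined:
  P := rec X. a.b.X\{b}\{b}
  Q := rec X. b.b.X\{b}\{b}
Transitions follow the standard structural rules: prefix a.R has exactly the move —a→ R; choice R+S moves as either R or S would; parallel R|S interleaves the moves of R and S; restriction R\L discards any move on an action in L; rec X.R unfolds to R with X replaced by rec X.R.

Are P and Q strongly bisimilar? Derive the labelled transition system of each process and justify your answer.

Reachable graph of P (4 states):
  p0 = rec X. a.b.X\{b}\{b} :: --a--▸ p1
  p1 = b.(rec X. a.b.X\{b}\{b})\{b}\{b} :: --b--▸ p2
  p2 = (rec X. a.b.X\{b}\{b})\{b}\{b} :: --a--▸ p3
  p3 = (b.(rec X. a.b.X\{b}\{b})\{b}\{b})\{b}\{b} :: ∅
Reachable graph of Q (3 states):
  q0 = rec X. b.b.X\{b}\{b} :: --b--▸ q1
  q1 = b.(rec X. b.b.X\{b}\{b})\{b}\{b} :: --b--▸ q2
  q2 = (rec X. b.b.X\{b}\{b})\{b}\{b} :: ∅
Partition-refinement fixed point:
  B0 = {p0}
  B1 = {p1}
  B2 = {p2}
  B3 = {p3, q2}
  B4 = {q0}
  B5 = {q1}
p0 ∈ B0, q0 ∈ B4 → different blocks

P ≁ Q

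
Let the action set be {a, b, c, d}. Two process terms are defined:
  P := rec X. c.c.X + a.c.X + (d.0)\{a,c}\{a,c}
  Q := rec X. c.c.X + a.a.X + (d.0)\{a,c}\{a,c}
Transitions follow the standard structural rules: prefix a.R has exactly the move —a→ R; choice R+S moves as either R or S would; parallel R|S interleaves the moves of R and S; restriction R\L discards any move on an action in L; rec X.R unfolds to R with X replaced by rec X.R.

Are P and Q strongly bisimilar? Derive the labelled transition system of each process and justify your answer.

not bisimilar

LTS(P): 3 reachable states
  m0 = rec X. c.c.X + a.c.X + (d.0)\{a,c}\{a,c} :: ··a··> m1, ··c··> m1, ··d··> m2
  m1 = c.(rec X. c.c.X + a.c.X + (d.0)\{a,c}\{a,c}) :: ··c··> m0
  m2 = 0\{a,c}\{a,c} :: ·
LTS(Q): 4 reachable states
  n0 = rec X. c.c.X + a.a.X + (d.0)\{a,c}\{a,c} :: ··a··> n1, ··c··> n2, ··d··> n3
  n1 = a.(rec X. c.c.X + a.a.X + (d.0)\{a,c}\{a,c}) :: ··a··> n0
  n2 = c.(rec X. c.c.X + a.a.X + (d.0)\{a,c}\{a,c}) :: ··c··> n0
  n3 = 0\{a,c}\{a,c} :: ·
Coarsest stable partition (strong bisimilarity classes):
  B0 = {m0}
  B1 = {m1}
  B2 = {m2, n3}
  B3 = {n0}
  B4 = {n2}
  B5 = {n1}
m0 ∈ B0, n0 ∈ B3 → different blocks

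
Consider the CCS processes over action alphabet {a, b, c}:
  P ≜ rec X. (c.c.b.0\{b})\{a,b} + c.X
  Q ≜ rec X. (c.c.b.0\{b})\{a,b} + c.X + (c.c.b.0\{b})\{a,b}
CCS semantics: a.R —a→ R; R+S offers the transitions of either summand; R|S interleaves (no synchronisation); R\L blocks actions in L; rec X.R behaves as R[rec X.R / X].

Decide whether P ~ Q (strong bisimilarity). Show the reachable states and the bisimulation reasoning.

YES

Reachable graph of P (3 states):
  m0 = rec X. (c.c.b.0\{b})\{a,b} + c.X → ··c··> m0, ··c··> m1
  m1 = (c.b.0\{b})\{a,b} → ··c··> m2
  m2 = (b.0\{b})\{a,b} → deadlocked
Reachable graph of Q (3 states):
  n0 = rec X. (c.c.b.0\{b})\{a,b} + c.X + (c.c.b.0\{b})\{a,b} → ··c··> n0, ··c··> n1
  n1 = (c.b.0\{b})\{a,b} → ··c··> n2
  n2 = (b.0\{b})\{a,b} → deadlocked
Bisimilarity quotient blocks:
  B0 = {m0, n0}
  B1 = {m1, n1}
  B2 = {m2, n2}
m0 ∈ B0, n0 ∈ B0 → same block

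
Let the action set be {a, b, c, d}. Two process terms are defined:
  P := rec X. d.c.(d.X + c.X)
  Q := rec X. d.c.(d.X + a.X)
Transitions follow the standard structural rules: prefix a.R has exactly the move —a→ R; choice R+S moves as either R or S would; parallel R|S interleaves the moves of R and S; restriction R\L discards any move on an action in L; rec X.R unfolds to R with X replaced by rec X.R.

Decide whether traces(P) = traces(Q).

trace-distinct — witness ⟨dcc⟩

LTS(P): 3 reachable states
  s0 = rec X. d.c.(d.X + c.X) ⊢ --d--▸ s1
  s1 = c.(d.(rec X. d.c.(d.X + c.X)) + c.(rec X. d.c.(d.X + c.X))) ⊢ --c--▸ s2
  s2 = d.(rec X. d.c.(d.X + c.X)) + c.(rec X. d.c.(d.X + c.X)) ⊢ --c--▸ s0, --d--▸ s0
LTS(Q): 3 reachable states
  t0 = rec X. d.c.(d.X + a.X) ⊢ --d--▸ t1
  t1 = c.(d.(rec X. d.c.(d.X + a.X)) + a.(rec X. d.c.(d.X + a.X))) ⊢ --c--▸ t2
  t2 = d.(rec X. d.c.(d.X + a.X)) + a.(rec X. d.c.(d.X + a.X)) ⊢ --a--▸ t0, --d--▸ t0
Run σ = ⟨dcc⟩ on P: start {s0}
  [1] d ⇒ {s1}
  [2] c ⇒ {s2}
  [3] c ⇒ {s0}
  ✓ P
Run σ = ⟨dcc⟩ on Q: start {t0}
  [1] d ⇒ {t1}
  [2] c ⇒ {t2}
  [3] c ⇒ ∅  — Q cannot continue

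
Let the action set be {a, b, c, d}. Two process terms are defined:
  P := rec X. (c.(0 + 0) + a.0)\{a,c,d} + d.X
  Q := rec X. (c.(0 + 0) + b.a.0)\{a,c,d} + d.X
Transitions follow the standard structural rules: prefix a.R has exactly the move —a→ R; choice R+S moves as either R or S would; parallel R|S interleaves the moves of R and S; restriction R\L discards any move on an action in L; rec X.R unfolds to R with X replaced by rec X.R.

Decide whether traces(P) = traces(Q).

LTS(P): 1 reachable states
  m0 = rec X. (c.(0 + 0) + a.0)\{a,c,d} + d.X ⊢ --d--▸ m0
LTS(Q): 2 reachable states
  n0 = rec X. (c.(0 + 0) + b.a.0)\{a,c,d} + d.X ⊢ --b--▸ n1, --d--▸ n0
  n1 = (a.0)\{a,c,d} ⊢ deadlocked
Executing b from Q (initial set {n0}):
  after b @ step 1: {n1}
  — Q admits the full trace.
Executing b from P (initial set {m0}):
  after b @ step 1: ∅ (P stuck)

NO — witness ⟨b⟩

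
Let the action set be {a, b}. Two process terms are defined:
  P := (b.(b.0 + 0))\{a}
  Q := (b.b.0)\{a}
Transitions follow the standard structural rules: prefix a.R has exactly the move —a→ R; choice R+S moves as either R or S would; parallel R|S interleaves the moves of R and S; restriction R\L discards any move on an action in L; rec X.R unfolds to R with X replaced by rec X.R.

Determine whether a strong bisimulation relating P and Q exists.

P's transition system — 3 states:
  u0 = (b.(b.0 + 0))\{a} :: =b=> u1
  u1 = (b.0 + 0)\{a} :: =b=> u2
  u2 = 0\{a} :: (no moves)
Q's transition system — 3 states:
  v0 = (b.b.0)\{a} :: =b=> v1
  v1 = (b.0)\{a} :: =b=> v2
  v2 = 0\{a} :: (no moves)
Partition-refinement fixed point:
  B0 = {u0, v0}
  B1 = {u1, v1}
  B2 = {u2, v2}
u0 ∈ B0, v0 ∈ B0 → same block

P ~ Q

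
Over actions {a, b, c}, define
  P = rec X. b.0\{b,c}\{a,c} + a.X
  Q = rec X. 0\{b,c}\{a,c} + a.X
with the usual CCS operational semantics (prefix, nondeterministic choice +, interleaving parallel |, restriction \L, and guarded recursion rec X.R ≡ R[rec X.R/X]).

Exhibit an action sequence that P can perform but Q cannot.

b

P's transition system — 2 states:
  m0 = rec X. b.0\{b,c}\{a,c} + a.X | --a--▸ m0, --b--▸ m1
  m1 = 0\{b,c}\{a,c} | ·
Q's transition system — 1 states:
  n0 = rec X. 0\{b,c}\{a,c} + a.X | --a--▸ n0
Trace ⟨b⟩ through P, begin at {m0}:
  after b @ step 1: {m1}
  — P admits the full trace.
Trace ⟨b⟩ through Q, begin at {n0}:
  after b @ step 1: ∅ (Q stuck)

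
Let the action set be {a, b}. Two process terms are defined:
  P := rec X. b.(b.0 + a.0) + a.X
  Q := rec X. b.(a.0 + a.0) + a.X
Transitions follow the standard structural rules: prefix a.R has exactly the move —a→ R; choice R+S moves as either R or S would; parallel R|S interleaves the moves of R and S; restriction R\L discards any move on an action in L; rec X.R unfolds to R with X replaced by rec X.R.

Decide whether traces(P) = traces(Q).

Reachable graph of P (3 states):
  s0 = rec X. b.(b.0 + a.0) + a.X → --a--▸ s0, --b--▸ s1
  s1 = b.0 + a.0 → --a--▸ s2, --b--▸ s2
  s2 = 0 → deadlocked
Reachable graph of Q (3 states):
  t0 = rec X. b.(a.0 + a.0) + a.X → --a--▸ t0, --b--▸ t1
  t1 = a.0 + a.0 → --a--▸ t2
  t2 = 0 → deadlocked
Run σ = ⟨bb⟩ on P: start {s0}
  after b @ step 1: {s1}
  after b @ step 2: {s2}
  ✓ P
Run σ = ⟨bb⟩ on Q: start {t0}
  after b @ step 1: {t1}
  after b @ step 2: ∅ (Q stuck)

trace-distinct — witness ⟨bb⟩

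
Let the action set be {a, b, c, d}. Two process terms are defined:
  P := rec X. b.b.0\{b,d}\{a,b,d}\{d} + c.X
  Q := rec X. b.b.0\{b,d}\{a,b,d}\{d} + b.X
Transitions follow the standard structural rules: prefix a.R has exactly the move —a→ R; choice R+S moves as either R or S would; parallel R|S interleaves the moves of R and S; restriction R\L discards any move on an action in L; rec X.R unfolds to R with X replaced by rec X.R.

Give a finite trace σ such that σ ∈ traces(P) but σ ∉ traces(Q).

LTS(P): 3 reachable states
  m0 = rec X. b.b.0\{b,d}\{a,b,d}\{d} + c.X has moves =b=> m1, =c=> m0
  m1 = b.0\{b,d}\{a,b,d}\{d} has moves =b=> m2
  m2 = 0\{b,d}\{a,b,d}\{d} has moves deadlocked
LTS(Q): 3 reachable states
  n0 = rec X. b.b.0\{b,d}\{a,b,d}\{d} + b.X has moves =b=> n0, =b=> n1
  n1 = b.0\{b,d}\{a,b,d}\{d} has moves =b=> n2
  n2 = 0\{b,d}\{a,b,d}\{d} has moves deadlocked
Executing c from P (initial set {m0}):
  step 1 (c): {m0}
  — P admits the full trace.
Executing c from Q (initial set {n0}):
  step 1 (c): no successor for Q

c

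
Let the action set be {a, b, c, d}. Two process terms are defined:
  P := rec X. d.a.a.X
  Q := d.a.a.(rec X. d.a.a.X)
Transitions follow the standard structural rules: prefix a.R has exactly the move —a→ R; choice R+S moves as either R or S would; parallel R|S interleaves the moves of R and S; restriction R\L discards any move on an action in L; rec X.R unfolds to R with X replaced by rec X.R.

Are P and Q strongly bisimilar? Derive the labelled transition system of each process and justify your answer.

Reachable graph of P (3 states):
  m0 = rec X. d.a.a.X → —d→ m1
  m1 = a.a.(rec X. d.a.a.X) → —a→ m2
  m2 = a.(rec X. d.a.a.X) → —a→ m0
Reachable graph of Q (4 states):
  n0 = d.a.a.(rec X. d.a.a.X) → —d→ n1
  n1 = a.a.(rec X. d.a.a.X) → —a→ n2
  n2 = a.(rec X. d.a.a.X) → —a→ n3
  n3 = rec X. d.a.a.X → —d→ n1
Bisimilarity quotient blocks:
  B0 = {m0, n0, n3}
  B1 = {m1, n1}
  B2 = {m2, n2}
m0 ∈ B0, n0 ∈ B0 → same block

YES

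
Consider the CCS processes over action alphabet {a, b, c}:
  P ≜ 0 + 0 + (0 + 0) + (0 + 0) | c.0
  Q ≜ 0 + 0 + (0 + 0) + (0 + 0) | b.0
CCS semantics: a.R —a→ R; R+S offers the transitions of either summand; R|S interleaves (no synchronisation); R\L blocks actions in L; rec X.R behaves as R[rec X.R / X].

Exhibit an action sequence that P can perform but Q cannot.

c

Reachable graph of P (2 states):
  m0 = 0 + 0 + (0 + 0) + (0 + 0) | c.0 has moves ··c··> m1
  m1 = (0 + 0) | 0 has moves stopped
Reachable graph of Q (2 states):
  n0 = 0 + 0 + (0 + 0) + (0 + 0) | b.0 has moves ··b··> n1
  n1 = (0 + 0) | 0 has moves stopped
Trace ⟨c⟩ through P, begin at {m0}:
  step 1 (c): {m1}
  ✓ P
Trace ⟨c⟩ through Q, begin at {n0}:
  step 1 (c): no successor for Q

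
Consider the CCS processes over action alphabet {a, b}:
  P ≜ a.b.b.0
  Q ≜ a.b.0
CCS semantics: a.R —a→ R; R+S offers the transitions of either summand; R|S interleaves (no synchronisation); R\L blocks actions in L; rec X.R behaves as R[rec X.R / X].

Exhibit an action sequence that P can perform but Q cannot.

abb

LTS(P): 4 reachable states
  p0 = a.b.b.0 has moves —a→ p1
  p1 = b.b.0 has moves —b→ p2
  p2 = b.0 has moves —b→ p3
  p3 = 0 has moves ·
LTS(Q): 3 reachable states
  q0 = a.b.0 has moves —a→ q1
  q1 = b.0 has moves —b→ q2
  q2 = 0 has moves ·
Trace ⟨abb⟩ through P, begin at {p0}:
  after a @ step 1: {p1}
  after b @ step 2: {p2}
  after b @ step 3: {p3}
  P completes σ.
Trace ⟨abb⟩ through Q, begin at {q0}:
  after a @ step 1: {q1}
  after b @ step 2: {q2}
  after b @ step 3: ∅  — Q cannot continue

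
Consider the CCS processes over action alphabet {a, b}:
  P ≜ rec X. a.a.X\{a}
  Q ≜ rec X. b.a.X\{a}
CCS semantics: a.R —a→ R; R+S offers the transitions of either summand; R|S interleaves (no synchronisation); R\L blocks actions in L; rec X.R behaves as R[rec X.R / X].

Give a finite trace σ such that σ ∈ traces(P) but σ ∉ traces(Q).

a

Reachable graph of P (3 states):
  p0 = rec X. a.a.X\{a} ⊢ —a→ p1
  p1 = a.(rec X. a.a.X\{a})\{a} ⊢ —a→ p2
  p2 = (rec X. a.a.X\{a})\{a} ⊢ ∅
Reachable graph of Q (4 states):
  q0 = rec X. b.a.X\{a} ⊢ —b→ q1
  q1 = a.(rec X. b.a.X\{a})\{a} ⊢ —a→ q2
  q2 = (rec X. b.a.X\{a})\{a} ⊢ —b→ q3
  q3 = (a.(rec X. b.a.X\{a})\{a})\{a} ⊢ ∅
Trace ⟨a⟩ through P, begin at {p0}:
  step 1 (a): {p1}
  — P admits the full trace.
Trace ⟨a⟩ through Q, begin at {q0}:
  step 1 (a): ∅ (Q stuck)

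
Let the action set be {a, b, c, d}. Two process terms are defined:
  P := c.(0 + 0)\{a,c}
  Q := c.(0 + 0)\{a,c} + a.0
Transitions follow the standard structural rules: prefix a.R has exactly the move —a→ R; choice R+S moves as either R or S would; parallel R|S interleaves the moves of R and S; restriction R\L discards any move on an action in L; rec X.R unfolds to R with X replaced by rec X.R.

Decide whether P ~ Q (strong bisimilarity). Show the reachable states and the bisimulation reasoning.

not bisimilar

LTS(P): 2 reachable states
  p0 = c.(0 + 0)\{a,c} ⊢ =c=> p1
  p1 = (0 + 0)\{a,c} ⊢ deadlocked
LTS(Q): 3 reachable states
  q0 = c.(0 + 0)\{a,c} + a.0 ⊢ =a=> q1, =c=> q2
  q1 = 0 ⊢ deadlocked
  q2 = (0 + 0)\{a,c} ⊢ deadlocked
Partition-refinement fixed point:
  B0 = {p0}
  B1 = {p1, q1, q2}
  B2 = {q0}
p0 ∈ B0, q0 ∈ B2 → different blocks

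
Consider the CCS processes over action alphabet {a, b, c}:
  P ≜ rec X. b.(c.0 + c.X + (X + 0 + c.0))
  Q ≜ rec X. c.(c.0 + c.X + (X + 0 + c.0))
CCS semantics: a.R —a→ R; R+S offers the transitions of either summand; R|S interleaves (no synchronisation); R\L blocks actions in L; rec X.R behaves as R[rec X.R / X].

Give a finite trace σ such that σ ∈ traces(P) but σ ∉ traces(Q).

LTS(P): 3 reachable states
  s0 = rec X. b.(c.0 + c.X + (X + 0 + c.0)) ⊢ -b-> s1
  s1 = c.0 + c.(rec X. b.(c.0 + c.X + (X + 0 + c.0))) + ((rec X. b.(c.0 + c.X + (X + 0 + c.0))) + 0 + c.0) ⊢ -b-> s1, -c-> s0, -c-> s2
  s2 = 0 ⊢ stopped
LTS(Q): 3 reachable states
  t0 = rec X. c.(c.0 + c.X + (X + 0 + c.0)) ⊢ -c-> t1
  t1 = c.0 + c.(rec X. c.(c.0 + c.X + (X + 0 + c.0))) + ((rec X. c.(c.0 + c.X + (X + 0 + c.0))) + 0 + c.0) ⊢ -c-> t0, -c-> t1, -c-> t2
  t2 = 0 ⊢ stopped
Executing b from P (initial set {s0}):
  step 1 (b): {s1}
  P completes σ.
Executing b from Q (initial set {t0}):
  step 1 (b): ∅  — Q cannot continue

b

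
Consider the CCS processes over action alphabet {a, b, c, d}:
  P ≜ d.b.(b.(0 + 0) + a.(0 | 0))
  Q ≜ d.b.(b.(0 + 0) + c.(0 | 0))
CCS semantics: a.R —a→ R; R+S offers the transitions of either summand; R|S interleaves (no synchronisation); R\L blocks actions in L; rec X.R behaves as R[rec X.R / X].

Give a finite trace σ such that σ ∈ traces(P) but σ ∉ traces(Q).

P's transition system — 5 states:
  s0 = d.b.(b.(0 + 0) + a.(0 | 0)) has moves ··d··> s1
  s1 = b.(b.(0 + 0) + a.(0 | 0)) has moves ··b··> s2
  s2 = b.(0 + 0) + a.(0 | 0) has moves ··a··> s3, ··b··> s4
  s3 = 0 | 0 has moves ·
  s4 = 0 + 0 has moves ·
Q's transition system — 5 states:
  t0 = d.b.(b.(0 + 0) + c.(0 | 0)) has moves ··d··> t1
  t1 = b.(b.(0 + 0) + c.(0 | 0)) has moves ··b··> t2
  t2 = b.(0 + 0) + c.(0 | 0) has moves ··b··> t3, ··c··> t4
  t3 = 0 + 0 has moves ·
  t4 = 0 | 0 has moves ·
Run σ = ⟨dba⟩ on P: start {s0}
  step 1 (d): {s1}
  step 2 (b): {s2}
  step 3 (a): {s3}
  — P admits the full trace.
Run σ = ⟨dba⟩ on Q: start {t0}
  step 1 (d): {t1}
  step 2 (b): {t2}
  step 3 (a): no successor for Q

dba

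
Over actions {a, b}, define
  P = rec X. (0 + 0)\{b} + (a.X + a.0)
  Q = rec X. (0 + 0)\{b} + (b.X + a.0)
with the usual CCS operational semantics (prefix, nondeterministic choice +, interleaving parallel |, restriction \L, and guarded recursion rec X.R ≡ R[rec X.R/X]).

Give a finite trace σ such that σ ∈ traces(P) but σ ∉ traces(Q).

Reachable graph of P (2 states):
  p0 = rec X. (0 + 0)\{b} + (a.X + a.0) | -a-> p0, -a-> p1
  p1 = 0 | (no moves)
Reachable graph of Q (2 states):
  q0 = rec X. (0 + 0)\{b} + (b.X + a.0) | -a-> q1, -b-> q0
  q1 = 0 | (no moves)
Trace ⟨aa⟩ through P, begin at {p0}:
  step 1 (a): {p0, p1}
  step 2 (a): {p0, p1}
  P completes σ.
Trace ⟨aa⟩ through Q, begin at {q0}:
  step 1 (a): {q1}
  step 2 (a): no successor for Q

aa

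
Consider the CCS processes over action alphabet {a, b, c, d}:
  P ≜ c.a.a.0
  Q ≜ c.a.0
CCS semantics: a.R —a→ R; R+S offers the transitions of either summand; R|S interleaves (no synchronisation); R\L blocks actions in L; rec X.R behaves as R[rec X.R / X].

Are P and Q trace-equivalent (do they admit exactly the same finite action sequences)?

P's transition system — 4 states:
  m0 = c.a.a.0 has moves -c-> m1
  m1 = a.a.0 has moves -a-> m2
  m2 = a.0 has moves -a-> m3
  m3 = 0 has moves (no moves)
Q's transition system — 3 states:
  n0 = c.a.0 has moves -c-> n1
  n1 = a.0 has moves -a-> n2
  n2 = 0 has moves (no moves)
Executing caa from P (initial set {m0}):
  [1] c ⇒ {m1}
  [2] a ⇒ {m2}
  [3] a ⇒ {m3}
  — P admits the full trace.
Executing caa from Q (initial set {n0}):
  [1] c ⇒ {n1}
  [2] a ⇒ {n2}
  [3] a ⇒ ∅  — Q cannot continue

traces(P) ≠ traces(Q) — witness ⟨caa⟩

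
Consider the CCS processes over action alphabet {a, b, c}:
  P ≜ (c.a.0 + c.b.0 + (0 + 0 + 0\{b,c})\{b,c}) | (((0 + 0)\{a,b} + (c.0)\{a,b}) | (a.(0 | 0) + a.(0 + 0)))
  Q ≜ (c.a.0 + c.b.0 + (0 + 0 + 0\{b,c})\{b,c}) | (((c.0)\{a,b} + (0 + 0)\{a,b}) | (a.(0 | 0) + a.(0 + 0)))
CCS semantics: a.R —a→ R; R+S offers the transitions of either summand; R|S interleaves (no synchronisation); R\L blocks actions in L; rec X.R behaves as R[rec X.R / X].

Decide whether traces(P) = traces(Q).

Reachable graph of P (24 states):
  u0 = (c.a.0 + c.b.0 + (0 + 0 + 0\{b,c})\{b,c}) | (((0 + 0)\{a,b} + (c.0)\{a,b}) | (a.(0 | 0) + a.(0 + 0))) ⊢ ··a··> u1, ··a··> u2, ··c··> u3, ··c··> u4, ··c··> u5
  u1 = (c.a.0 + c.b.0 + (0 + 0 + 0\{b,c})\{b,c}) | (((0 + 0)\{a,b} + (c.0)\{a,b}) | (0 + 0)) ⊢ ··c··> u6, ··c··> u7, ··c··> u8
  u2 = (c.a.0 + c.b.0 + (0 + 0 + 0\{b,c})\{b,c}) | (((0 + 0)\{a,b} + (c.0)\{a,b}) | (0 | 0)) ⊢ ··c··> u10, ··c··> u11, ··c··> u9
  u3 = (c.a.0 + c.b.0 + (0 + 0 + 0\{b,c})\{b,c}) | (0\{a,b} | (a.(0 | 0) + a.(0 + 0))) ⊢ ··a··> u6, ··a··> u9, ··c··> u12, ··c··> u13
  u4 = a.0 | (((0 + 0)\{a,b} + (c.0)\{a,b}) | (a.(0 | 0) + a.(0 + 0))) ⊢ ··a··> u10, ··a··> u14, ··a··> u7, ··c··> u12
  u5 = b.0 | (((0 + 0)\{a,b} + (c.0)\{a,b}) | (a.(0 | 0) + a.(0 + 0))) ⊢ ··a··> u11, ··a··> u8, ··b··> u14, ··c··> u13
  u6 = (c.a.0 + c.b.0 + (0 + 0 + 0\{b,c})\{b,c}) | (0\{a,b} | (0 + 0)) ⊢ ··c··> u15, ··c··> u16
  u7 = a.0 | (((0 + 0)\{a,b} + (c.0)\{a,b}) | (0 + 0)) ⊢ ··a··> u17, ··c··> u15
  u8 = b.0 | (((0 + 0)\{a,b} + (c.0)\{a,b}) | (0 + 0)) ⊢ ··b··> u17, ··c··> u16
  u9 = (c.a.0 + c.b.0 + (0 + 0 + 0\{b,c})\{b,c}) | (0\{a,b} | (0 | 0)) ⊢ ··c··> u18, ··c··> u19
  u10 = a.0 | (((0 + 0)\{a,b} + (c.0)\{a,b}) | (0 | 0)) ⊢ ··a··> u20, ··c··> u18
  u11 = b.0 | (((0 + 0)\{a,b} + (c.0)\{a,b}) | (0 | 0)) ⊢ ··b··> u20, ··c··> u19
  u12 = a.0 | (0\{a,b} | (a.(0 | 0) + a.(0 + 0))) ⊢ ··a··> u15, ··a··> u18, ··a··> u21
  u13 = b.0 | (0\{a,b} | (a.(0 | 0) + a.(0 + 0))) ⊢ ··a··> u16, ··a··> u19, ··b··> u21
  u14 = 0 | (((0 + 0)\{a,b} + (c.0)\{a,b}) | (a.(0 | 0) + a.(0 + 0))) ⊢ ··a··> u17, ··a··> u20, ··c··> u21
  u15 = a.0 | (0\{a,b} | (0 + 0)) ⊢ ··a··> u22
  u16 = b.0 | (0\{a,b} | (0 + 0)) ⊢ ··b··> u22
  u17 = 0 | (((0 + 0)\{a,b} + (c.0)\{a,b}) | (0 + 0)) ⊢ ··c··> u22
  u18 = a.0 | (0\{a,b} | (0 | 0)) ⊢ ··a··> u23
  u19 = b.0 | (0\{a,b} | (0 | 0)) ⊢ ··b··> u23
  u20 = 0 | (((0 + 0)\{a,b} + (c.0)\{a,b}) | (0 | 0)) ⊢ ··c··> u23
  u21 = 0 | (0\{a,b} | (a.(0 | 0) + a.(0 + 0))) ⊢ ··a··> u22, ··a··> u23
  u22 = 0 | (0\{a,b} | (0 + 0)) ⊢ ·
  u23 = 0 | (0\{a,b} | (0 | 0)) ⊢ ·
Reachable graph of Q (24 states):
  v0 = (c.a.0 + c.b.0 + (0 + 0 + 0\{b,c})\{b,c}) | (((c.0)\{a,b} + (0 + 0)\{a,b}) | (a.(0 | 0) + a.(0 + 0))) ⊢ ··a··> v1, ··a··> v2, ··c··> v3, ··c··> v4, ··c··> v5
  v1 = (c.a.0 + c.b.0 + (0 + 0 + 0\{b,c})\{b,c}) | (((c.0)\{a,b} + (0 + 0)\{a,b}) | (0 + 0)) ⊢ ··c··> v6, ··c··> v7, ··c··> v8
  v2 = (c.a.0 + c.b.0 + (0 + 0 + 0\{b,c})\{b,c}) | (((c.0)\{a,b} + (0 + 0)\{a,b}) | (0 | 0)) ⊢ ··c··> v10, ··c··> v11, ··c··> v9
  v3 = (c.a.0 + c.b.0 + (0 + 0 + 0\{b,c})\{b,c}) | (0\{a,b} | (a.(0 | 0) + a.(0 + 0))) ⊢ ··a··> v6, ··a··> v9, ··c··> v12, ··c··> v13
  v4 = a.0 | (((c.0)\{a,b} + (0 + 0)\{a,b}) | (a.(0 | 0) + a.(0 + 0))) ⊢ ··a··> v10, ··a··> v14, ··a··> v7, ··c··> v12
  v5 = b.0 | (((c.0)\{a,b} + (0 + 0)\{a,b}) | (a.(0 | 0) + a.(0 + 0))) ⊢ ··a··> v11, ··a··> v8, ··b··> v14, ··c··> v13
  v6 = (c.a.0 + c.b.0 + (0 + 0 + 0\{b,c})\{b,c}) | (0\{a,b} | (0 + 0)) ⊢ ··c··> v15, ··c··> v16
  v7 = a.0 | (((c.0)\{a,b} + (0 + 0)\{a,b}) | (0 + 0)) ⊢ ··a··> v17, ··c··> v15
  v8 = b.0 | (((c.0)\{a,b} + (0 + 0)\{a,b}) | (0 + 0)) ⊢ ··b··> v17, ··c··> v16
  v9 = (c.a.0 + c.b.0 + (0 + 0 + 0\{b,c})\{b,c}) | (0\{a,b} | (0 | 0)) ⊢ ··c··> v18, ··c··> v19
  v10 = a.0 | (((c.0)\{a,b} + (0 + 0)\{a,b}) | (0 | 0)) ⊢ ··a··> v20, ··c··> v18
  v11 = b.0 | (((c.0)\{a,b} + (0 + 0)\{a,b}) | (0 | 0)) ⊢ ··b··> v20, ··c··> v19
  v12 = a.0 | (0\{a,b} | (a.(0 | 0) + a.(0 + 0))) ⊢ ··a··> v15, ··a··> v18, ··a··> v21
  v13 = b.0 | (0\{a,b} | (a.(0 | 0) + a.(0 + 0))) ⊢ ··a··> v16, ··a··> v19, ··b··> v21
  v14 = 0 | (((c.0)\{a,b} + (0 + 0)\{a,b}) | (a.(0 | 0) + a.(0 + 0))) ⊢ ··a··> v17, ··a··> v20, ··c··> v21
  v15 = a.0 | (0\{a,b} | (0 + 0)) ⊢ ··a··> v22
  v16 = b.0 | (0\{a,b} | (0 + 0)) ⊢ ··b··> v22
  v17 = 0 | (((c.0)\{a,b} + (0 + 0)\{a,b}) | (0 + 0)) ⊢ ··c··> v22
  v18 = a.0 | (0\{a,b} | (0 | 0)) ⊢ ··a··> v23
  v19 = b.0 | (0\{a,b} | (0 | 0)) ⊢ ··b··> v23
  v20 = 0 | (((c.0)\{a,b} + (0 + 0)\{a,b}) | (0 | 0)) ⊢ ··c··> v23
  v21 = 0 | (0\{a,b} | (a.(0 | 0) + a.(0 + 0))) ⊢ ··a··> v22, ··a··> v23
  v22 = 0 | (0\{a,b} | (0 + 0)) ⊢ ·
  v23 = 0 | (0\{a,b} | (0 | 0)) ⊢ ·
Partition-refinement fixed point:
  B0 = {u0, v0}
  B1 = {u4, v4}
  B2 = {u10, u14, u7, v10, v14, v7}
  B3 = {u17, u20, v17, v20}
  B4 = {u22, u23, v22, v23}
  B5 = {u15, u18, u21, v15, v18, v21}
  B6 = {u12, v12}
  B7 = {u1, u2, v1, v2}
  B8 = {u6, u9, v6, v9}
  B9 = {u16, u19, v16, v19}
  B10 = {u11, u8, v11, v8}
  B11 = {u5, v5}
  B12 = {u13, v13}
  B13 = {u3, v3}
u0 ∈ B0, v0 ∈ B0 → same block
Bisimilar ⇒ trace-equivalent.

YES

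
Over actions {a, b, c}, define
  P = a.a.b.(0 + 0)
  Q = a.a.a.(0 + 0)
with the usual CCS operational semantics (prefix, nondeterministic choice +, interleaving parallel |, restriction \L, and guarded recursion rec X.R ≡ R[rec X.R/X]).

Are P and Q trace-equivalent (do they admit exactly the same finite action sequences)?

NO — witness ⟨aab⟩

LTS(P): 4 reachable states
  m0 = a.a.b.(0 + 0) ⊢ ··a··> m1
  m1 = a.b.(0 + 0) ⊢ ··a··> m2
  m2 = b.(0 + 0) ⊢ ··b··> m3
  m3 = 0 + 0 ⊢ (no moves)
LTS(Q): 4 reachable states
  n0 = a.a.a.(0 + 0) ⊢ ··a··> n1
  n1 = a.a.(0 + 0) ⊢ ··a··> n2
  n2 = a.(0 + 0) ⊢ ··a··> n3
  n3 = 0 + 0 ⊢ (no moves)
Run σ = ⟨aab⟩ on P: start {m0}
  step 1 (a): {m1}
  step 2 (a): {m2}
  step 3 (b): {m3}
  P completes σ.
Run σ = ⟨aab⟩ on Q: start {n0}
  step 1 (a): {n1}
  step 2 (a): {n2}
  step 3 (b): ∅  — Q cannot continue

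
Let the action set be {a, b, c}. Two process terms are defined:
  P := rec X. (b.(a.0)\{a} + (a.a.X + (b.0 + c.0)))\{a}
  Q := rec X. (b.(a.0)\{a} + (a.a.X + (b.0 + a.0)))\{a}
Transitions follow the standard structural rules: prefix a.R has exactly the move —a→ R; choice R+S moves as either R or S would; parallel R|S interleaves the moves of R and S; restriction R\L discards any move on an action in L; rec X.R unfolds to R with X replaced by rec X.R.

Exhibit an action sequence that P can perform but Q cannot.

P's transition system — 3 states:
  s0 = rec X. (b.(a.0)\{a} + (a.a.X + (b.0 + c.0)))\{a} → -b-> s1, -b-> s2, -c-> s2
  s1 = (a.0)\{a}\{a} → stopped
  s2 = 0\{a} → stopped
Q's transition system — 3 states:
  t0 = rec X. (b.(a.0)\{a} + (a.a.X + (b.0 + a.0)))\{a} → -b-> t1, -b-> t2
  t1 = (a.0)\{a}\{a} → stopped
  t2 = 0\{a} → stopped
Run σ = ⟨c⟩ on P: start {s0}
  step 1 (c): {s2}
  P completes σ.
Run σ = ⟨c⟩ on Q: start {t0}
  step 1 (c): ∅  — Q cannot continue

c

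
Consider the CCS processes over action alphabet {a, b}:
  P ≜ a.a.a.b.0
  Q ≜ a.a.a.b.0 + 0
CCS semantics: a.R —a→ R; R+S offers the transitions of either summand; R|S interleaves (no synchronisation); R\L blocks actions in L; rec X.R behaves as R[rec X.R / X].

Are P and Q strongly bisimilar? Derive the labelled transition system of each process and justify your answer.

Reachable graph of P (5 states):
  m0 = a.a.a.b.0 :: =a=> m1
  m1 = a.a.b.0 :: =a=> m2
  m2 = a.b.0 :: =a=> m3
  m3 = b.0 :: =b=> m4
  m4 = 0 :: ·
Reachable graph of Q (5 states):
  n0 = a.a.a.b.0 + 0 :: =a=> n1
  n1 = a.a.b.0 :: =a=> n2
  n2 = a.b.0 :: =a=> n3
  n3 = b.0 :: =b=> n4
  n4 = 0 :: ·
Partition-refinement fixed point:
  B0 = {m0, n0}
  B1 = {m1, n1}
  B2 = {m2, n2}
  B3 = {m3, n3}
  B4 = {m4, n4}
m0 ∈ B0, n0 ∈ B0 → same block

YES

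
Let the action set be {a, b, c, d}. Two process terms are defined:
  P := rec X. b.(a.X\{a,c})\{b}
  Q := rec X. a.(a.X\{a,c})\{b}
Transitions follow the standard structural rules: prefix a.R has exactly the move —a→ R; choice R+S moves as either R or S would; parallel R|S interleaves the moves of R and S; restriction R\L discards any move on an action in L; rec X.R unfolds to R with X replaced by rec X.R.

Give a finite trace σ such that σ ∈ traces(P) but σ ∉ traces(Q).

b

P's transition system — 3 states:
  u0 = rec X. b.(a.X\{a,c})\{b} has moves —b→ u1
  u1 = (a.(rec X. b.(a.X\{a,c})\{b})\{a,c})\{b} has moves —a→ u2
  u2 = (rec X. b.(a.X\{a,c})\{b})\{a,c}\{b} has moves (no moves)
Q's transition system — 3 states:
  v0 = rec X. a.(a.X\{a,c})\{b} has moves —a→ v1
  v1 = (a.(rec X. a.(a.X\{a,c})\{b})\{a,c})\{b} has moves —a→ v2
  v2 = (rec X. a.(a.X\{a,c})\{b})\{a,c}\{b} has moves (no moves)
Trace ⟨b⟩ through P, begin at {u0}:
  [1] b ⇒ {u1}
  P completes σ.
Trace ⟨b⟩ through Q, begin at {v0}:
  [1] b ⇒ ∅ (Q stuck)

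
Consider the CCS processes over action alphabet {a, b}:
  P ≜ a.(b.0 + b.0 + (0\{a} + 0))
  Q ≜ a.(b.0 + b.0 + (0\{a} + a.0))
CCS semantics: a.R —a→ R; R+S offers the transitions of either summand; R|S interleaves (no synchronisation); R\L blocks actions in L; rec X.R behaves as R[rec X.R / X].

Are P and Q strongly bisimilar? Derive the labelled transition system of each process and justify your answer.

Reachable graph of P (3 states):
  m0 = a.(b.0 + b.0 + (0\{a} + 0)) has moves ··a··> m1
  m1 = b.0 + b.0 + (0\{a} + 0) has moves ··b··> m2
  m2 = 0 has moves deadlocked
Reachable graph of Q (3 states):
  n0 = a.(b.0 + b.0 + (0\{a} + a.0)) has moves ··a··> n1
  n1 = b.0 + b.0 + (0\{a} + a.0) has moves ··a··> n2, ··b··> n2
  n2 = 0 has moves deadlocked
Bisimilarity quotient blocks:
  B0 = {m0}
  B1 = {m1}
  B2 = {m2, n2}
  B3 = {n0}
  B4 = {n1}
m0 ∈ B0, n0 ∈ B3 → different blocks

P ≁ Q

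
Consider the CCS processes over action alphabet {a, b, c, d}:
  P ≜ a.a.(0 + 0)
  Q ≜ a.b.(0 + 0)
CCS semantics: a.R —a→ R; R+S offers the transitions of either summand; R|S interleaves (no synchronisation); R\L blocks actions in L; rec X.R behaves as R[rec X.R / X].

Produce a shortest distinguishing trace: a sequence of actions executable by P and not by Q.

Reachable graph of P (3 states):
  p0 = a.a.(0 + 0) has moves =a=> p1
  p1 = a.(0 + 0) has moves =a=> p2
  p2 = 0 + 0 has moves deadlocked
Reachable graph of Q (3 states):
  q0 = a.b.(0 + 0) has moves =a=> q1
  q1 = b.(0 + 0) has moves =b=> q2
  q2 = 0 + 0 has moves deadlocked
Run σ = ⟨aa⟩ on P: start {p0}
  step 1 (a): {p1}
  step 2 (a): {p2}
  P completes σ.
Run σ = ⟨aa⟩ on Q: start {q0}
  step 1 (a): {q1}
  step 2 (a): ∅  — Q cannot continue

aa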